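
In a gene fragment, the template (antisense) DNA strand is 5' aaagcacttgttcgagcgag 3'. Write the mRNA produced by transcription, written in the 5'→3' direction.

RNA polymerase reads the template 3'→5' and synthesizes mRNA 5'→3' by base-pairing (A→U, T→A, G↔C). The complement of the template is TTTCGTGAACAAGCTCGCTC; antiparallel, so 5'→3' the coding strand is CTCGCTCGAACAAGTGCTTT. Replace T with U for the mRNA.

5'-CUCGCUCGAACAAGUGCUUU-3'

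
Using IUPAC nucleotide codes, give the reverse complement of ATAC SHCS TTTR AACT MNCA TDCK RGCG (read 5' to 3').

Standard pairs A↔T, G↔C; ambiguity codes pair R↔Y, M↔K, S↔S, D↔H, N↔N. Complement (TATGSDGSAAAYTTGAKNGTAHGMYCGC), then reverse for 5'→3'.

5'-CGCYMGHATGNKAGTTYAAASGDSGTAT-3'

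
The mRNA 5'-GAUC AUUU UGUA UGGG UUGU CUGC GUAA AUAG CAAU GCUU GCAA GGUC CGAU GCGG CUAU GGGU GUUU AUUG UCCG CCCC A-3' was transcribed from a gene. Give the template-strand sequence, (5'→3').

Replace U with T to get the coding DNA strand: GATCATTTTGTATGGGTTGTCTGCGTAAATAGCAATGCTTGCAAGGTCCGATGCGGCTATGGGTGTTTATTGTCCGCCCCA. The template strand is its reverse complement (complement CTAGTAAAACATACCCAACAGACGCATTTATCGTTACGAACGTTCCAGGCTACGCCGATACCCACAAATAACAGGCGGGGT, then reverse).

5'-TGGGGCGGACAATAAACACCCATAGCCGCATCGGACCTTGCAAGCATTGCTATTTACGCAGACAACCCATACAAAATGATC-3'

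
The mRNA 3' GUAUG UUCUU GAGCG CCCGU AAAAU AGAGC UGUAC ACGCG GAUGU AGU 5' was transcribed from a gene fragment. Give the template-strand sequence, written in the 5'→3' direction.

Written 5'→3' the mRNA is UGAUGUAGGCGCACAUGUCGAGAUAAAAUGCCCGCGAGUUCUUGUAUG, so the coding DNA strand is TGATGTAGGCGCACATGTCGAGATAAAATGCCCGCGAGTTCTTGTATG. The template is its reverse complement.

5'-CATACAAGAACTCGCGGGCATTTTATCTCGACATGTGCGCCTACATCA-3'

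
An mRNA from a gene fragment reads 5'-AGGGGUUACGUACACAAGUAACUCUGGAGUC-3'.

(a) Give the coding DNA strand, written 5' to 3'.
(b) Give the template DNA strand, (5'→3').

(a) The coding strand matches the mRNA with U→T.
(b) The template strand is the reverse complement of the coding strand.

(a) 5'-AGGGGTTACGTACACAAGTAACTCTGGAGTC-3'
(b) 5'-GACTCCAGAGTTACTTGTGTACGTAACCCCT-3'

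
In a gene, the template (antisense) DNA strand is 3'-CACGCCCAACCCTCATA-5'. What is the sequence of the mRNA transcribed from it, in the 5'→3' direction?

5'-GUGCGGGUUGGGAGUAU-3'

Reading the template 3'→5' as shown, RNA polymerase pairs each base (A→U, T→A, G↔C) to build mRNA 5'→3' directly.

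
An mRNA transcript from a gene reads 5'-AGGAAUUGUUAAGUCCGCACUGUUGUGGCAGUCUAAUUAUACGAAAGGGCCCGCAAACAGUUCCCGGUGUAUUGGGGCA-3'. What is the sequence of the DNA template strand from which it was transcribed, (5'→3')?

5′-TGCCCCAATACACCGGGAACTGTTTGCGGGCCCTTTCGTATAATTAGACTGCCACAACAGTGCGGACTTAACAATTCCT-3′

Replace U with T to get the coding DNA strand: AGGAATTGTTAAGTCCGCACTGTTGTGGCAGTCTAATTATACGAAAGGGCCCGCAAACAGTTCCCGGTGTATTGGGGCA. The template strand is its reverse complement (complement TCCTTAACAATTCAGGCGTGACAACACCGTCAGATTAATATGCTTTCCCGGGCGTTTGTCAAGGGCCACATAACCCCGT, then reverse).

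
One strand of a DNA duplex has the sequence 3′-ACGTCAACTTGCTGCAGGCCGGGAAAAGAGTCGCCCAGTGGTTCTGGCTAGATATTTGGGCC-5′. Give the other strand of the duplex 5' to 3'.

The strand is given 3'→5', so its complement runs 5'→3' in the same left-to-right order: pair each base A↔T, G↔C.

5'-TGCAGTTGAACGACGTCCGGCCCTTTTCTCAGCGGGTCACCAAGACCGATCTATAAACCCGG-3'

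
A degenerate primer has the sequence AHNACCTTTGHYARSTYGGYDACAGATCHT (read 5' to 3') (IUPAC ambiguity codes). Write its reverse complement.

5′-ADGATCTGTHRCCRASYTRDCAAAGGTNDT-3′

Standard pairs A↔T, G↔C; ambiguity codes pair R↔Y, S↔S, D↔H, N↔N. Complement (TDNTGGAAACDRTYSARCCRHTGTCTAGDA), then reverse for 5'→3'.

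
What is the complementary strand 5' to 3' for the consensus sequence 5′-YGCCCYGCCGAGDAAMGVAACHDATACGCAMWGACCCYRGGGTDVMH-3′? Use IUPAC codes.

5'-DKBHACCCYRGGGTCWKTGCGTATHDGTTBCKTTHCTCGGCRGGGCR-3'

Standard pairs A↔T, G↔C; ambiguity codes pair R↔Y, M↔K, W↔W, D↔H, V↔B. Complement (RCGGGRCGGCTCHTTKCBTTGDHTATGCGTKWCTGGGRYCCCAHBKD), then reverse for 5'→3'.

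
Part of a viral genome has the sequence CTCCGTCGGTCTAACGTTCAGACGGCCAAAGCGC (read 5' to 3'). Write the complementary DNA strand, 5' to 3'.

5′-GCGCTTTGGCCGTCTGAACGTTAGACCGACGGAG-3′

Pairing A↔T and G↔C gives GAGGCAGCCAGATTGCAAGTCTGCCGGTTTCGCG, running 3'→5'. Reverse for the 5'→3' convention.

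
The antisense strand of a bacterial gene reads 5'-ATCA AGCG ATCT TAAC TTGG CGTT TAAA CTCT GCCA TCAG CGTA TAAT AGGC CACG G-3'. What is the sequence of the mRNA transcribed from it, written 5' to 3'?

5'-CCGUGGCCUAUUAUACGCUGAUGGCAGAGUUUAAACGCCAAGUUAAGAUCGCUUGAU-3'

RNA polymerase reads the template 3'→5' and synthesizes mRNA 5'→3' by base-pairing (A→U, T→A, G↔C). The complement of the template is TAGTTCGCTAGAATTGAACCGCAAATTTGAGACGGTAGTCGCATATTATCCGGTGCC; antiparallel, so 5'→3' the coding strand is CCGTGGCCTATTATACGCTGATGGCAGAGTTTAAACGCCAAGTTAAGATCGCTTGAT. Replace T with U for the mRNA.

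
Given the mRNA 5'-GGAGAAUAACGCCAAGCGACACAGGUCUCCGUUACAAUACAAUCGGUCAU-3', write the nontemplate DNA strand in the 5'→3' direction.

5′-GGAGAATAACGCCAAGCGACACAGGTCTCCGTTACAATACAATCGGTCAT-3′

The coding DNA strand has the same 5'→3' sequence as the mRNA with U replaced by T.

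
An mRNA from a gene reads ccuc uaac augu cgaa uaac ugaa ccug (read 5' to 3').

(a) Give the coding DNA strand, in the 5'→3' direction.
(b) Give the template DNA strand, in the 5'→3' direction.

(a) The coding strand matches the mRNA with U→T.
(b) The template strand is the reverse complement of the coding strand.

(a) 5'-CCTCTAACATGTCGAATAACTGAACCTG-3'
(b) 5'-CAGGTTCAGTTATTCGACATGTTAGAGG-3'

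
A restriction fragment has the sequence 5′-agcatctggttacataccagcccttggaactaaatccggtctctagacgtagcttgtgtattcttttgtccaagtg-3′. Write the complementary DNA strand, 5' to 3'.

5′-CACTTGGACAAAAGAATACACAAGCTACGTCTAGAGACCGGATTTAGTTCCAAGGGCTGGTATGTAACCAGATGCT-3′

The complement of AGCATCTGGTTACATACCAGCCCTTGGAACTAAATCCGGTCTCTAGACGTAGCTTGTGTATTCTTTTGTCCAAGTG is TCGTAGACCAATGTATGGTCGGGAACCTTGATTTAGGCCAGAGATCTGCATCGAACACATAAGAAAACAGGTTCAC (A↔T, G↔C). DNA strands are antiparallel, so the complementary strand runs 3'→5'; reversing gives the 5'→3' form.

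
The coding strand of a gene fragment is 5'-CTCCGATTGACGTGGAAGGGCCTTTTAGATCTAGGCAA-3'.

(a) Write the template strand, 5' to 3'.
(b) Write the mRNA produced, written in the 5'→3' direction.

(a) The template strand is the reverse complement of the coding strand: complement GAGGCTAACTGCACCTTCCCGGAAAATCTAGATCCGTT, then reverse.
(b) mRNA matches the coding strand with T→U.

(a) 5′-TTGCCTAGATCTAAAAGGCCCTTCCACGTCAATCGGAG-3′
(b) 5'-CUCCGAUUGACGUGGAAGGGCCUUUUAGAUCUAGGCAA-3'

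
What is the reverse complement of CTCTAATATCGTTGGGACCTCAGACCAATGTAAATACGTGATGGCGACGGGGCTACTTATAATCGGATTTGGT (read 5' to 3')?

5'-ACCAAATCCGATTATAAGTAGCCCCGTCGCCATCACGTATTTACATTGGTCTGAGGTCCCAACGATATTAGAG-3'

Complement each base (A↔T, G↔C): GAGATTATAGCAACCCTGGAGTCTGGTTACATTTATGCACTACCGCTGCCCCGATGAATATTAGCCTAAACCA. Then reverse.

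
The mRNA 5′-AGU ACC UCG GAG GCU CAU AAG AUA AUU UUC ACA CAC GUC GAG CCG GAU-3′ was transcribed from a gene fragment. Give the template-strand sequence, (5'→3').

Replace U with T to get the coding DNA strand: AGTACCTCGGAGGCTCATAAGATAATTTTCACACACGTCGAGCCGGAT. The template strand is its reverse complement (complement TCATGGAGCCTCCGAGTATTCTATTAAAAGTGTGTGCAGCTCGGCCTA, then reverse).

5'-ATCCGGCTCGACGTGTGTGAAAATTATCTTATGAGCCTCCGAGGTACT-3'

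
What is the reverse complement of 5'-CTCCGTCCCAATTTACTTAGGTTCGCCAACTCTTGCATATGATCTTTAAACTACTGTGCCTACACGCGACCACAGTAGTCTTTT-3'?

5′-AAAAGACTACTGTGGTCGCGTGTAGGCACAGTAGTTTAAAGATCATATGCAAGAGTTGGCGAACCTAAGTAAATTGGGACGGAG-3′

Complement each base (A↔T, G↔C): GAGGCAGGGTTAAATGAATCCAAGCGGTTGAGAACGTATACTAGAAATTTGATGACACGGATGTGCGCTGGTGTCATCAGAAAA. Then reverse.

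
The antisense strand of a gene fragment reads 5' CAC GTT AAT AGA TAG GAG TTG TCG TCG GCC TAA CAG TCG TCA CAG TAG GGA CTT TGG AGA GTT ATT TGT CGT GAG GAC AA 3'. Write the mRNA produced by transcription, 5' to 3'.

RNA polymerase reads the template 3'→5' and synthesizes mRNA 5'→3' by base-pairing (A→U, T→A, G↔C). The complement of the template is GTGCAATTATCTATCCTCAACAGCAGCCGGATTGTCAGCAGTGTCATCCCTGAAACCTCTCAATAAACAGCACTCCTGTT; antiparallel, so 5'→3' the coding strand is TTGTCCTCACGACAAATAACTCTCCAAAGTCCCTACTGTGACGACTGTTAGGCCGACGACAACTCCTATCTATTAACGTG. Replace T with U for the mRNA.

5'-UUGUCCUCACGACAAAUAACUCUCCAAAGUCCCUACUGUGACGACUGUUAGGCCGACGACAACUCCUAUCUAUUAACGUG-3'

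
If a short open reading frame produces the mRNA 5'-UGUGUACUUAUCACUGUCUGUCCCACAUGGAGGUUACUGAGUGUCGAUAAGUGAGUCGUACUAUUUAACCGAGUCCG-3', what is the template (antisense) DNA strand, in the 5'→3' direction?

Replace U with T to get the coding DNA strand: TGTGTACTTATCACTGTCTGTCCCACATGGAGGTTACTGAGTGTCGATAAGTGAGTCGTACTATTTAACCGAGTCCG. The template strand is its reverse complement (complement ACACATGAATAGTGACAGACAGGGTGTACCTCCAATGACTCACAGCTATTCACTCAGCATGATAAATTGGCTCAGGC, then reverse).

5'-CGGACTCGGTTAAATAGTACGACTCACTTATCGACACTCAGTAACCTCCATGTGGGACAGACAGTGATAAGTACACA-3'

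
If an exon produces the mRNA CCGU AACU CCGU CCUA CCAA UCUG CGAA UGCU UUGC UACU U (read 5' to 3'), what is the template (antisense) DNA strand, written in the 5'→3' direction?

Replace U with T to get the coding DNA strand: CCGTAACTCCGTCCTACCAATCTGCGAATGCTTTGCTACTT. The template strand is its reverse complement (complement GGCATTGAGGCAGGATGGTTAGACGCTTACGAAACGATGAA, then reverse).

5'-AAGTAGCAAAGCATTCGCAGATTGGTAGGACGGAGTTACGG-3'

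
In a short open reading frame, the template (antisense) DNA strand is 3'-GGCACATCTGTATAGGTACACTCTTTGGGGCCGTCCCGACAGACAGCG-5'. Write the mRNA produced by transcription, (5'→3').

Reading the template 3'→5' as shown, RNA polymerase pairs each base (A→U, T→A, G↔C) to build mRNA 5'→3' directly.

5′-CCGUGUAGACAUAUCCAUGUGAGAAACCCCGGCAGGGCUGUCUGUCGC-3′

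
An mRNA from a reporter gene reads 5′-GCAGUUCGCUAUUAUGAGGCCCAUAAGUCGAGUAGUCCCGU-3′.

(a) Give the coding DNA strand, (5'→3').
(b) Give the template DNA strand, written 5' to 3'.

(a) 5'-GCAGTTCGCTATTATGAGGCCCATAAGTCGAGTAGTCCCGT-3'
(b) 5'-ACGGGACTACTCGACTTATGGGCCTCATAATAGCGAACTGC-3'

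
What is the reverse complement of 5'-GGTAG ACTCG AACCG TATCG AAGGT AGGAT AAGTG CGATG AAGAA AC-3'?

Complement each base (A↔T, G↔C): CCATCTGAGCTTGGCATAGCTTCCATCCTATTCACGCTACTTCTTTG. Then reverse.

5′-GTTTCTTCATCGCACTTATCCTACCTTCGATACGGTTCGAGTCTACC-3′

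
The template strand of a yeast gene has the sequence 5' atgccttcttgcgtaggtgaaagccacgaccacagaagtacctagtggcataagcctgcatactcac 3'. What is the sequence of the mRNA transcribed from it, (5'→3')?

5'-GUGAGUAUGCAGGCUUAUGCCACUAGGUACUUCUGUGGUCGUGGCUUUCACCUACGCAAGAAGGCAU-3'

The mRNA has the sequence of the coding strand (reverse complement of the template) with T→U. Reverse complement of ATGCCTTCTTGCGTAGGTGAAAGCCACGACCACAGAAGTACCTAGTGGCATAAGCCTGCATACTCAC is GTGAGTATGCAGGCTTATGCCACTAGGTACTTCTGTGGTCGTGGCTTTCACCTACGCAAGAAGGCAT; then T→U.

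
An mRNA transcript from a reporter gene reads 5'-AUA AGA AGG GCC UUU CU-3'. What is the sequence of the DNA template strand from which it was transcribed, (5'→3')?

Replace U with T to get the coding DNA strand: ATAAGAAGGGCCTTTCT. The template strand is its reverse complement (complement TATTCTTCCCGGAAAGA, then reverse).

5'-AGAAAGGCCCTTCTTAT-3'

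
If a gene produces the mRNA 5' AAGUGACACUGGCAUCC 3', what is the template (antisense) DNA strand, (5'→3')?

5'-GGATGCCAGTGTCACTT-3'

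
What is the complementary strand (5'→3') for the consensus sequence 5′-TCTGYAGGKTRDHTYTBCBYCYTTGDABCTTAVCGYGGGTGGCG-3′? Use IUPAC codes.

5'-CGCCACCCRCGBTAAGVTHCAARGRVGVARADHYAMCCTRCAGA-3'

Standard pairs A↔T, G↔C; ambiguity codes pair R↔Y, K↔M, B↔V, D↔H. Complement (AGACRTCCMAYHDARAVGVRGRAACHTVGAATBGCRCCCACCGC), then reverse for 5'→3'.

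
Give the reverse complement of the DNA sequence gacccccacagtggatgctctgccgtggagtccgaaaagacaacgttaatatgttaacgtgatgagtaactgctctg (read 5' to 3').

5'-CAGAGCAGTTACTCATCACGTTAACATATTAACGTTGTCTTTTCGGACTCCACGGCAGAGCATCCACTGTGGGGGTC-3'

Complement each base (A↔T, G↔C): CTGGGGGTGTCACCTACGAGACGGCACCTCAGGCTTTTCTGTTGCAATTATACAATTGCACTACTCATTGACGAGAC. Then reverse.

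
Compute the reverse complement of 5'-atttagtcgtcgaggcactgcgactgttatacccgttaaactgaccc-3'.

Complement each base (A↔T, G↔C): TAAATCAGCAGCTCCGTGACGCTGACAATATGGGCAATTTGACTGGG. Then reverse.

5'-GGGTCAGTTTAACGGGTATAACAGTCGCAGTGCCTCGACGACTAAAT-3'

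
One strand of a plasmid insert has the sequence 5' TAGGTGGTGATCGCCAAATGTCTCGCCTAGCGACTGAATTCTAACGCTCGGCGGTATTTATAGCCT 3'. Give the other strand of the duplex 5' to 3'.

Pairing A↔T and G↔C gives ATCCACCACTAGCGGTTTACAGAGCGGATCGCTGACTTAAGATTGCGAGCCGCCATAAATATCGGA, running 3'→5'. Reverse for the 5'→3' convention.

5′-AGGCTATAAATACCGCCGAGCGTTAGAATTCAGTCGCTAGGCGAGACATTTGGCGATCACCACCTA-3′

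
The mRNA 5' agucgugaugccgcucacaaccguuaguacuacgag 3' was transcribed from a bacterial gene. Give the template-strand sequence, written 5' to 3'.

5'-CTCGTAGTACTAACGGTTGTGAGCGGCATCACGACT-3'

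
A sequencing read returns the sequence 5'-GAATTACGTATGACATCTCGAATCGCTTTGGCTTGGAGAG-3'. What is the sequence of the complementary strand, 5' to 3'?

5'-CTCTCCAAGCCAAAGCGATTCGAGATGTCATACGTAATTC-3'

Pairing A↔T and G↔C gives CTTAATGCATACTGTAGAGCTTAGCGAAACCGAACCTCTC, running 3'→5'. Reverse for the 5'→3' convention.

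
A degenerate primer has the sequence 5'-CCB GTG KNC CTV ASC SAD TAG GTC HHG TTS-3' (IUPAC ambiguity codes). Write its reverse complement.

Standard pairs A↔T, G↔C; ambiguity codes pair K↔M, S↔S, B↔V, D↔H, N↔N. Complement (GGVCACMNGGABTSGSTHATCCAGDDCAAS), then reverse for 5'→3'.

5'-SAACDDGACCTAHTSGSTBAGGNMCACVGG-3'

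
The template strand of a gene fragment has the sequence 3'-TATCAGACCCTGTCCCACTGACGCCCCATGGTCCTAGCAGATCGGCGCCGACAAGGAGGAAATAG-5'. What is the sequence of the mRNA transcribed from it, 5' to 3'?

5′-AUAGUCUGGGACAGGGUGACUGCGGGGUACCAGGAUCGUCUAGCCGCGGCUGUUCCUCCUUUAUC-3′

Reading the template 3'→5' as shown, RNA polymerase pairs each base (A→U, T→A, G↔C) to build mRNA 5'→3' directly.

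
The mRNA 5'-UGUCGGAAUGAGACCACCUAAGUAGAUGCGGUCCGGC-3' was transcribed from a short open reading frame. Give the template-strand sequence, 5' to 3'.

5′-GCCGGACCGCATCTACTTAGGTGGTCTCATTCCGACA-3′

Replace U with T to get the coding DNA strand: TGTCGGAATGAGACCACCTAAGTAGATGCGGTCCGGC. The template strand is its reverse complement (complement ACAGCCTTACTCTGGTGGATTCATCTACGCCAGGCCG, then reverse).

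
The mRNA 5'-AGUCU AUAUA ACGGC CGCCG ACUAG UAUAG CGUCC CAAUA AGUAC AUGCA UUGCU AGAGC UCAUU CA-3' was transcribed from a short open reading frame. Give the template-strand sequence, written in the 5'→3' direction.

Replace U with T to get the coding DNA strand: AGTCTATATAACGGCCGCCGACTAGTATAGCGTCCCAATAAGTACATGCATTGCTAGAGCTCATTCA. The template strand is its reverse complement (complement TCAGATATATTGCCGGCGGCTGATCATATCGCAGGGTTATTCATGTACGTAACGATCTCGAGTAAGT, then reverse).

5′-TGAATGAGCTCTAGCAATGCATGTACTTATTGGGACGCTATACTAGTCGGCGGCCGTTATATAGACT-3′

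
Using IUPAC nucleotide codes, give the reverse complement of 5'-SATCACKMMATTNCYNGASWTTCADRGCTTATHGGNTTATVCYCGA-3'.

5'-TCGRGBATAANCCDATAAGCYHTGAAWSTCNRGNAATKKMGTGATS-3'

Standard pairs A↔T, G↔C; ambiguity codes pair R↔Y, M↔K, W↔W, S↔S, D↔H, V↔B, N↔N. Complement (STAGTGMKKTAANGRNCTSWAAGTHYCGAATADCCNAATABGRGCT), then reverse for 5'→3'.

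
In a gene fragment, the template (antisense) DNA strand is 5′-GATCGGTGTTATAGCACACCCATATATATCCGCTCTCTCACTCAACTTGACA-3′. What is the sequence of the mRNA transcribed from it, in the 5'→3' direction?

5'-UGUCAAGUUGAGUGAGAGAGCGGAUAUAUAUGGGUGUGCUAUAACACCGAUC-3'

RNA polymerase reads the template 3'→5' and synthesizes mRNA 5'→3' by base-pairing (A→U, T→A, G↔C). The complement of the template is CTAGCCACAATATCGTGTGGGTATATATAGGCGAGAGAGTGAGTTGAACTGT; antiparallel, so 5'→3' the coding strand is TGTCAAGTTGAGTGAGAGAGCGGATATATATGGGTGTGCTATAACACCGATC. Replace T with U for the mRNA.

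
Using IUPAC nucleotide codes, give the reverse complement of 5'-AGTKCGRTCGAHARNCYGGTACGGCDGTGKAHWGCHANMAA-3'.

Standard pairs A↔T, G↔C; ambiguity codes pair R↔Y, M↔K, W↔W, D↔H, N↔N. Complement (TCAMGCYAGCTDTYNGRCCATGCCGHCACMTDWCGDTNKTT), then reverse for 5'→3'.

5'-TTKNTDGCWDTMCACHGCCGTACCRGNYTDTCGAYCGMACT-3'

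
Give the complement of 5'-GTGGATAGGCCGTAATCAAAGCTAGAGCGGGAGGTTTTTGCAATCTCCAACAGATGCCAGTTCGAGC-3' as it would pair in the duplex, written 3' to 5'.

3′-CACCTATCCGGCATTAGTTTCGATCTCGCCCTCCAAAAACGTTAGAGGTTGTCTACGGTCAAGCTCG-5′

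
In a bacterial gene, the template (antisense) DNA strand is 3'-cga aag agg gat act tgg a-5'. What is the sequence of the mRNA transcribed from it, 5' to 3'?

5'-GCUUUCUCCCUAUGAACCU-3'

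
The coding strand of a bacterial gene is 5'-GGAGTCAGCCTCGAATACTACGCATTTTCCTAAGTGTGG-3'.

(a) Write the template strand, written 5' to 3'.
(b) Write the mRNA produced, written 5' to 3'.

(a) The template strand is the reverse complement of the coding strand: complement CCTCAGTCGGAGCTTATGATGCGTAAAAGGATTCACACC, then reverse.
(b) mRNA matches the coding strand with T→U.

(a) 5′-CCACACTTAGGAAAATGCGTAGTATTCGAGGCTGACTCC-3′
(b) 5′-GGAGUCAGCCUCGAAUACUACGCAUUUUCCUAAGUGUGG-3′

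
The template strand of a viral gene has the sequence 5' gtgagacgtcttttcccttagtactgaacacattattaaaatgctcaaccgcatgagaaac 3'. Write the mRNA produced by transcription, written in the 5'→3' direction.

5'-GUUUCUCAUGCGGUUGAGCAUUUUAAUAAUGUGUUCAGUACUAAGGGAAAAGACGUCUCAC-3'

RNA polymerase reads the template 3'→5' and synthesizes mRNA 5'→3' by base-pairing (A→U, T→A, G↔C). The complement of the template is CACTCTGCAGAAAAGGGAATCATGACTTGTGTAATAATTTTACGAGTTGGCGTACTCTTTG; antiparallel, so 5'→3' the coding strand is GTTTCTCATGCGGTTGAGCATTTTAATAATGTGTTCAGTACTAAGGGAAAAGACGTCTCAC. Replace T with U for the mRNA.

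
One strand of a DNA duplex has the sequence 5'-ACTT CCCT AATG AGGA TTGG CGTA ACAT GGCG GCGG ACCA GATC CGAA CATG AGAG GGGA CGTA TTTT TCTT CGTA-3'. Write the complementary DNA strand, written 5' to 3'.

Pairing A↔T and G↔C gives TGAAGGGATTACTCCTAACCGCATTGTACCGCCGCCTGGTCTAGGCTTGTACTCTCCCCTGCATAAAAAGAAGCAT, running 3'→5'. Reverse for the 5'→3' convention.

5′-TACGAAGAAAAATACGTCCCCTCTCATGTTCGGATCTGGTCCGCCGCCATGTTACGCCAATCCTCATTAGGGAAGT-3′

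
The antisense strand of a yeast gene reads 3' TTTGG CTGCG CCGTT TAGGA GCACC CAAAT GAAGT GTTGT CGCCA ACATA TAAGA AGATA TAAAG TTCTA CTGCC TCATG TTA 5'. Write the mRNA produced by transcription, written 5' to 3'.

Reading the template 3'→5' as shown, RNA polymerase pairs each base (A→U, T→A, G↔C) to build mRNA 5'→3' directly.

5'-AAACCGACGCGGCAAAUCCUCGUGGGUUUACUUCACAACAGCGGUUGUAUAUUCUUCUAUAUUUCAAGAUGACGGAGUACAAU-3'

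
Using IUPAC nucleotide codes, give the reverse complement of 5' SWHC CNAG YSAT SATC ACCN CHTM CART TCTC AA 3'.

Standard pairs A↔T, G↔C; ambiguity codes pair R↔Y, M↔K, W↔W, S↔S, H↔D, N↔N. Complement (SWDGGNTCRSTASTAGTGGNGDAKGTYAAGAGTT), then reverse for 5'→3'.

5'-TTGAGAAYTGKADGNGGTGATSATSRCTNGGDWS-3'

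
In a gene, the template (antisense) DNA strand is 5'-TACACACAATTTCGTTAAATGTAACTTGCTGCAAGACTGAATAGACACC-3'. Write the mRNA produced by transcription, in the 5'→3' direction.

The mRNA has the sequence of the coding strand (reverse complement of the template) with T→U. Reverse complement of TACACACAATTTCGTTAAATGTAACTTGCTGCAAGACTGAATAGACACC is GGTGTCTATTCAGTCTTGCAGCAAGTTACATTTAACGAAATTGTGTGTA; then T→U.

5'-GGUGUCUAUUCAGUCUUGCAGCAAGUUACAUUUAACGAAAUUGUGUGUA-3'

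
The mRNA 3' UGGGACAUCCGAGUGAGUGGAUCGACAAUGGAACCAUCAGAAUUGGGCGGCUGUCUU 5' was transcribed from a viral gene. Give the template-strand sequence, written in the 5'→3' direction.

5'-ACCCTGTAGGCTCACTCACCTAGCTGTTACCTTGGTAGTCTTAACCCGCCGACAGAA-3'

Written 5'→3' the mRNA is UUCUGUCGGCGGGUUAAGACUACCAAGGUAACAGCUAGGUGAGUGAGCCUACAGGGU, so the coding DNA strand is TTCTGTCGGCGGGTTAAGACTACCAAGGTAACAGCTAGGTGAGTGAGCCTACAGGGT. The template is its reverse complement.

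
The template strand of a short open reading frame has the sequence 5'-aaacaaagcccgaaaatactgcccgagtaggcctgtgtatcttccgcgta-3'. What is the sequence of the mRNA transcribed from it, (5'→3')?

5'-UACGCGGAAGAUACACAGGCCUACUCGGGCAGUAUUUUCGGGCUUUGUUU-3'

RNA polymerase reads the template 3'→5' and synthesizes mRNA 5'→3' by base-pairing (A→U, T→A, G↔C). The complement of the template is TTTGTTTCGGGCTTTTATGACGGGCTCATCCGGACACATAGAAGGCGCAT; antiparallel, so 5'→3' the coding strand is TACGCGGAAGATACACAGGCCTACTCGGGCAGTATTTTCGGGCTTTGTTT. Replace T with U for the mRNA.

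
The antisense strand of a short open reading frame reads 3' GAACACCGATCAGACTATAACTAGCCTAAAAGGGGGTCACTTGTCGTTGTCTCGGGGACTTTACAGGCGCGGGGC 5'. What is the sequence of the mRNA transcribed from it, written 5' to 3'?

5'-CUUGUGGCUAGUCUGAUAUUGAUCGGAUUUUCCCCCAGUGAACAGCAACAGAGCCCCUGAAAUGUCCGCGCCCCG-3'

Reading the template 3'→5' as shown, RNA polymerase pairs each base (A→U, T→A, G↔C) to build mRNA 5'→3' directly.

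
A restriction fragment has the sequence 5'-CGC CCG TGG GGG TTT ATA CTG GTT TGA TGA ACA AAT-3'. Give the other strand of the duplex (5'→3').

Pairing A↔T and G↔C gives GCGGGCACCCCCAAATATGACCAAACTACTTGTTTA, running 3'→5'. Reverse for the 5'→3' convention.

5′-ATTTGTTCATCAAACCAGTATAAACCCCCACGGGCG-3′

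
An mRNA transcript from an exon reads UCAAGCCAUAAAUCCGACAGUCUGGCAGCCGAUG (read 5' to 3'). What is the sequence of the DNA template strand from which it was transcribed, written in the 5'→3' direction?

5′-CATCGGCTGCCAGACTGTCGGATTTATGGCTTGA-3′

Replace U with T to get the coding DNA strand: TCAAGCCATAAATCCGACAGTCTGGCAGCCGATG. The template strand is its reverse complement (complement AGTTCGGTATTTAGGCTGTCAGACCGTCGGCTAC, then reverse).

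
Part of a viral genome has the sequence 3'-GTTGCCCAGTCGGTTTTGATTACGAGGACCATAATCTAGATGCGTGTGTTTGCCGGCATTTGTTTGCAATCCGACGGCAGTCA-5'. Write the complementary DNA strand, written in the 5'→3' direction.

5′-CAACGGGTCAGCCAAAACTAATGCTCCTGGTATTAGATCTACGCACACAAACGGCCGTAAACAAACGTTAGGCTGCCGTCAGT-3′

The strand is given 3'→5', so its complement runs 5'→3' in the same left-to-right order: pair each base A↔T, G↔C.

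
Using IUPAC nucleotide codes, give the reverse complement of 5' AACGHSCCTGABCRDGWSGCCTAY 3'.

5'-RTAGGCSWCHYGVTCAGGSDCGTT-3'

Standard pairs A↔T, G↔C; ambiguity codes pair R↔Y, W↔W, S↔S, B↔V, D↔H. Complement (TTGCDSGGACTVGYHCWSCGGATR), then reverse for 5'→3'.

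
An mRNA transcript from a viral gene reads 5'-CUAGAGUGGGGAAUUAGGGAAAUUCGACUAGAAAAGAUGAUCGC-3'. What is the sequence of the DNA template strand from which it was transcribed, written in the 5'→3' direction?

5'-GCGATCATCTTTTCTAGTCGAATTTCCCTAATTCCCCACTCTAG-3'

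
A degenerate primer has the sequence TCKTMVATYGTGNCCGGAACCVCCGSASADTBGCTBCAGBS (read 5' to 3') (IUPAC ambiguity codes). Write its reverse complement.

Standard pairs A↔T, G↔C; ambiguity codes pair Y↔R, M↔K, S↔S, B↔V, D↔H, N↔N. Complement (AGMAKBTARCACNGGCCTTGGBGGCSTSTHAVCGAVGTCVS), then reverse for 5'→3'.

5'-SVCTGVAGCVAHTSTSCGGBGGTTCCGGNCACRATBKAMGA-3'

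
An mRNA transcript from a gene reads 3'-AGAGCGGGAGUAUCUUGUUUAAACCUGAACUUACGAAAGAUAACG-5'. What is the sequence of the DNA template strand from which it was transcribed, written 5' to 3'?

5'-TCTCGCCCTCATAGAACAAATTTGGACTTGAATGCTTTCTATTGC-3'

Written 5'→3' the mRNA is GCAAUAGAAAGCAUUCAAGUCCAAAUUUGUUCUAUGAGGGCGAGA, so the coding DNA strand is GCAATAGAAAGCATTCAAGTCCAAATTTGTTCTATGAGGGCGAGA. The template is its reverse complement.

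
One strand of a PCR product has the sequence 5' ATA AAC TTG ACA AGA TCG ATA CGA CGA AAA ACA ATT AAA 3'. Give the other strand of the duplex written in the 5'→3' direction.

The complement of ATAAACTTGACAAGATCGATACGACGAAAAACAATTAAA is TATTTGAACTGTTCTAGCTATGCTGCTTTTTGTTAATTT (A↔T, G↔C). DNA strands are antiparallel, so the complementary strand runs 3'→5'; reversing gives the 5'→3' form.

5'-TTTAATTGTTTTTCGTCGTATCGATCTTGTCAAGTTTAT-3'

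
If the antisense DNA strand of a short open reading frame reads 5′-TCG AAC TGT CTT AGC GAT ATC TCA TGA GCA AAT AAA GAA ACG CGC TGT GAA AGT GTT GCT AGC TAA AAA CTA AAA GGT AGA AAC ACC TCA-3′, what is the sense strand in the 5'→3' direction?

5'-TGAGGTGTTTCTACCTTTTAGTTTTTAGCTAGCAACACTTTCACAGCGCGTTTCTTTATTTGCTCATGAGATATCGCTAAGACAGTTCGA-3'

The coding strand is complementary and antiparallel to the template: take the complement (A↔T, G↔C) and reverse.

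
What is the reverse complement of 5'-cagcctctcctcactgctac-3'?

5'-GTAGCAGTGAGGAGAGGCTG-3'

Complement each base (A↔T, G↔C): GTCGGAGAGGAGTGACGATG. Then reverse.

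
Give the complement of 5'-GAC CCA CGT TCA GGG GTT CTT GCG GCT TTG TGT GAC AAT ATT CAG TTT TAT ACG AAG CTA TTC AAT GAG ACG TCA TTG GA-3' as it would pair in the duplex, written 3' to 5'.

3'-CTGGGTGCAAGTCCCCAAGAACGCCGAAACACACTGTTATAAGTCAAAATATGCTTCGATAAGTTACTCTGCAGTAACCT-5'

Base-pairing A↔T, G↔C gives the complement. The complementary strand is antiparallel, so paired with a 5'→3' strand it runs 3'→5'.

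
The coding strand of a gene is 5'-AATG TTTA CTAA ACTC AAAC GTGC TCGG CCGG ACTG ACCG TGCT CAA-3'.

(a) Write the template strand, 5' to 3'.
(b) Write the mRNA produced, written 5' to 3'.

(a) 5'-TTGAGCACGGTCAGTCCGGCCGAGCACGTTTGAGTTTAGTAAACATT-3'
(b) 5′-AAUGUUUACUAAACUCAAACGUGCUCGGCCGGACUGACCGUGCUCAA-3′

(a) The template strand is the reverse complement of the coding strand: complement TTACAAATGATTTGAGTTTGCACGAGCCGGCCTGACTGGCACGAGTT, then reverse.
(b) mRNA matches the coding strand with T→U.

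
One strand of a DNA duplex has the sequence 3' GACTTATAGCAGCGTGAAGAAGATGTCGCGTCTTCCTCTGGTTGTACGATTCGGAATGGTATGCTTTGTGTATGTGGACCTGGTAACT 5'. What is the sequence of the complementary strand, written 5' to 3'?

The strand is given 3'→5', so its complement runs 5'→3' in the same left-to-right order: pair each base A↔T, G↔C.

5'-CTGAATATCGTCGCACTTCTTCTACAGCGCAGAAGGAGACCAACATGCTAAGCCTTACCATACGAAACACATACACCTGGACCATTGA-3'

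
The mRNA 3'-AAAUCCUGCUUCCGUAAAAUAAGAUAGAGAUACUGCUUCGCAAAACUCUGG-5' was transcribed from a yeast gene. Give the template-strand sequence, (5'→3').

5'-TTTAGGACGAAGGCATTTTATTCTATCTCTATGACGAAGCGTTTTGAGACC-3'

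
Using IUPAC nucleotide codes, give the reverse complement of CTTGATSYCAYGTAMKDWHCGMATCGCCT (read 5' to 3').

5'-AGGCGATKCGDWHMKTACRTGRSATCAAG-3'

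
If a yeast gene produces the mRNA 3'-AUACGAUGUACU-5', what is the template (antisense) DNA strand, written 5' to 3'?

Written 5'→3' the mRNA is UCAUGUAGCAUA, so the coding DNA strand is TCATGTAGCATA. The template is its reverse complement.

5'-TATGCTACATGA-3'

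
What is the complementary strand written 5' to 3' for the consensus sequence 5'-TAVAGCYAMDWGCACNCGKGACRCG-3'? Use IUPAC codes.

Standard pairs A↔T, G↔C; ambiguity codes pair R↔Y, M↔K, W↔W, D↔H, V↔B, N↔N. Complement (ATBTCGRTKHWCGTGNGCMCTGYGC), then reverse for 5'→3'.

5'-CGYGTCMCGNGTGCWHKTRGCTBTA-3'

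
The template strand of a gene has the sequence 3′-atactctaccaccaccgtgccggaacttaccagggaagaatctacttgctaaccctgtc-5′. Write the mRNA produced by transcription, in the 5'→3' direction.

5'-UAUGAGAUGGUGGUGGCACGGCCUUGAAUGGUCCCUUCUUAGAUGAACGAUUGGGACAG-3'

Reading the template 3'→5' as shown, RNA polymerase pairs each base (A→U, T→A, G↔C) to build mRNA 5'→3' directly.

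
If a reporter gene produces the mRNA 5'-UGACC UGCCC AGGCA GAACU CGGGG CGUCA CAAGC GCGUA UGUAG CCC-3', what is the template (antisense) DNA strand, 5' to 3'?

5'-GGGCTACATACGCGCTTGTGACGCCCCGAGTTCTGCCTGGGCAGGTCA-3'

Replace U with T to get the coding DNA strand: TGACCTGCCCAGGCAGAACTCGGGGCGTCACAAGCGCGTATGTAGCCC. The template strand is its reverse complement (complement ACTGGACGGGTCCGTCTTGAGCCCCGCAGTGTTCGCGCATACATCGGG, then reverse).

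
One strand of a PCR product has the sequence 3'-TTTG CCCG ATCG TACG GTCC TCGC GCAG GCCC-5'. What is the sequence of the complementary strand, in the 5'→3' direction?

5'-AAACGGGCTAGCATGCCAGGAGCGCGTCCGGG-3'

The strand is given 3'→5', so its complement runs 5'→3' in the same left-to-right order: pair each base A↔T, G↔C.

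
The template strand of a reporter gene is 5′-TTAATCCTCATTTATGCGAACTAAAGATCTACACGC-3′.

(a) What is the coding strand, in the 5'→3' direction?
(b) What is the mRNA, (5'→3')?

(a) 5'-GCGTGTAGATCTTTAGTTCGCATAAATGAGGATTAA-3'
(b) 5'-GCGUGUAGAUCUUUAGUUCGCAUAAAUGAGGAUUAA-3'

(a) The coding strand is the reverse complement of the template: complement AATTAGGAGTAAATACGCTTGATTTCTAGATGTGCG, then reverse.
(b) mRNA has the coding-strand sequence with T→U.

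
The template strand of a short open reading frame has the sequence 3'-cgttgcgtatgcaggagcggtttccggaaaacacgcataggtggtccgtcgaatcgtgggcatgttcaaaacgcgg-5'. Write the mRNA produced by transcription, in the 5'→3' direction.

5′-GCAACGCAUACGUCCUCGCCAAAGGCCUUUUGUGCGUAUCCACCAGGCAGCUUAGCACCCGUACAAGUUUUGCGCC-3′

Reading the template 3'→5' as shown, RNA polymerase pairs each base (A→U, T→A, G↔C) to build mRNA 5'→3' directly.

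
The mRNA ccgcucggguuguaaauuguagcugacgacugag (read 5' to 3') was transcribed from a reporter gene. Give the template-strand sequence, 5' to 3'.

Replace U with T to get the coding DNA strand: CCGCTCGGGTTGTAAATTGTAGCTGACGACTGAG. The template strand is its reverse complement (complement GGCGAGCCCAACATTTAACATCGACTGCTGACTC, then reverse).

5′-CTCAGTCGTCAGCTACAATTTACAACCCGAGCGG-3′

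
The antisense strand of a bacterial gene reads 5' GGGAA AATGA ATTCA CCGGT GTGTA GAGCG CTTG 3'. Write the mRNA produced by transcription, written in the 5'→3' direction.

RNA polymerase reads the template 3'→5' and synthesizes mRNA 5'→3' by base-pairing (A→U, T→A, G↔C). The complement of the template is CCCTTTTACTTAAGTGGCCACACATCTCGCGAAC; antiparallel, so 5'→3' the coding strand is CAAGCGCTCTACACACCGGTGAATTCATTTTCCC. Replace T with U for the mRNA.

5'-CAAGCGCUCUACACACCGGUGAAUUCAUUUUCCC-3'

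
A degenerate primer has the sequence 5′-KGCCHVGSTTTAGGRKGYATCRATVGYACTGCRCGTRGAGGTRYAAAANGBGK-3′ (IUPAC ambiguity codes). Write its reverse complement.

5'-MCVCNTTTTRYACCTCYACGYGCAGTRCBATYGATRCMYCCTAAASCBDGGCM-3'

Standard pairs A↔T, G↔C; ambiguity codes pair R↔Y, K↔M, S↔S, B↔V, H↔D, N↔N. Complement (MCGGDBCSAAATCCYMCRTAGYTABCRTGACGYGCAYCTCCAYRTTTTNCVCM), then reverse for 5'→3'.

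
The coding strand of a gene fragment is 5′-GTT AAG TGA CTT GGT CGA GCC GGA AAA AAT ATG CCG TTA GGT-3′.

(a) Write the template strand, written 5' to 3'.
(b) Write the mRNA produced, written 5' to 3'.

(a) The template strand is the reverse complement of the coding strand: complement CAATTCACTGAACCAGCTCGGCCTTTTTTATACGGCAATCCA, then reverse.
(b) mRNA matches the coding strand with T→U.

(a) 5'-ACCTAACGGCATATTTTTTCCGGCTCGACCAAGTCACTTAAC-3'
(b) 5'-GUUAAGUGACUUGGUCGAGCCGGAAAAAAUAUGCCGUUAGGU-3'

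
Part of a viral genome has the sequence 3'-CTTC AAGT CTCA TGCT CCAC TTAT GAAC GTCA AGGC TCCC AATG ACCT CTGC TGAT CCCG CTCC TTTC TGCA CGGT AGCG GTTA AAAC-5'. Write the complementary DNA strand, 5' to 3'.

The strand is given 3'→5', so its complement runs 5'→3' in the same left-to-right order: pair each base A↔T, G↔C.

5'-GAAGTTCAGAGTACGAGGTGAATACTTGCAGTTCCGAGGGTTACTGGAGACGACTAGGGCGAGGAAAGACGTGCCATCGCCAATTTTG-3'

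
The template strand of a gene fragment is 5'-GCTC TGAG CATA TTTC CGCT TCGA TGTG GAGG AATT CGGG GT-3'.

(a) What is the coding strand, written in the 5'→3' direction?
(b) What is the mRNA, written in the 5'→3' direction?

(a) 5′-ACCCCGAATTCCTCCACATCGAAGCGGAAATATGCTCAGAGC-3′
(b) 5'-ACCCCGAAUUCCUCCACAUCGAAGCGGAAAUAUGCUCAGAGC-3'

(a) The coding strand is the reverse complement of the template: complement CGAGACTCGTATAAAGGCGAAGCTACACCTCCTTAAGCCCCA, then reverse.
(b) mRNA has the coding-strand sequence with T→U.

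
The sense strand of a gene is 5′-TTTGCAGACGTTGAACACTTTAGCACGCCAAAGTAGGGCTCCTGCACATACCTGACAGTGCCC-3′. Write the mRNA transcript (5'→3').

5'-UUUGCAGACGUUGAACACUUUAGCACGCCAAAGUAGGGCUCCUGCACAUACCUGACAGUGCCC-3'

The mRNA is synthesized from the template strand, so it matches the coding strand with T replaced by U.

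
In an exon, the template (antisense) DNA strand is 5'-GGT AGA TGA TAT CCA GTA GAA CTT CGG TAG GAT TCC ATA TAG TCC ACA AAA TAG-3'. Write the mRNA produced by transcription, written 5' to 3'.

5'-CUAUUUUGUGGACUAUAUGGAAUCCUACCGAAGUUCUACUGGAUAUCAUCUACC-3'

The mRNA has the sequence of the coding strand (reverse complement of the template) with T→U. Reverse complement of GGTAGATGATATCCAGTAGAACTTCGGTAGGATTCCATATAGTCCACAAAATAG is CTATTTTGTGGACTATATGGAATCCTACCGAAGTTCTACTGGATATCATCTACC; then T→U.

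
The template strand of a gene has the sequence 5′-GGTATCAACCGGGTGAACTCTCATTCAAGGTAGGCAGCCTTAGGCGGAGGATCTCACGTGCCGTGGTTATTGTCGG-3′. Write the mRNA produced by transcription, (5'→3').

RNA polymerase reads the template 3'→5' and synthesizes mRNA 5'→3' by base-pairing (A→U, T→A, G↔C). The complement of the template is CCATAGTTGGCCCACTTGAGAGTAAGTTCCATCCGTCGGAATCCGCCTCCTAGAGTGCACGGCACCAATAACAGCC; antiparallel, so 5'→3' the coding strand is CCGACAATAACCACGGCACGTGAGATCCTCCGCCTAAGGCTGCCTACCTTGAATGAGAGTTCACCCGGTTGATACC. Replace T with U for the mRNA.

5'-CCGACAAUAACCACGGCACGUGAGAUCCUCCGCCUAAGGCUGCCUACCUUGAAUGAGAGUUCACCCGGUUGAUACC-3'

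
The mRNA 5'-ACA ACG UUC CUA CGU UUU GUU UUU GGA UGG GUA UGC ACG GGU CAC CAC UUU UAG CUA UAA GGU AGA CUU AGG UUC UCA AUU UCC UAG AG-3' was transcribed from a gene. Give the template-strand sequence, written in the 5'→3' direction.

Replace U with T to get the coding DNA strand: ACAACGTTCCTACGTTTTGTTTTTGGATGGGTATGCACGGGTCACCACTTTTAGCTATAAGGTAGACTTAGGTTCTCAATTTCCTAGAG. The template strand is its reverse complement (complement TGTTGCAAGGATGCAAAACAAAAACCTACCCATACGTGCCCAGTGGTGAAAATCGATATTCCATCTGAATCCAAGAGTTAAAGGATCTC, then reverse).

5'-CTCTAGGAAATTGAGAACCTAAGTCTACCTTATAGCTAAAAGTGGTGACCCGTGCATACCCATCCAAAAACAAAACGTAGGAACGTTGT-3'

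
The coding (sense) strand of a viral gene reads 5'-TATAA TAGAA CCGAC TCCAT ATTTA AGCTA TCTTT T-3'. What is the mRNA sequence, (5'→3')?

The mRNA is synthesized from the template strand, so it matches the coding strand with T replaced by U.

5'-UAUAAUAGAACCGACUCCAUAUUUAAGCUAUCUUUU-3'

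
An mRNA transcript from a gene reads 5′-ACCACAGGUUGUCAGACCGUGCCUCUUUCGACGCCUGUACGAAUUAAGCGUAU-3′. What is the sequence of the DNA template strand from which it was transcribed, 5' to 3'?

5'-ATACGCTTAATTCGTACAGGCGTCGAAAGAGGCACGGTCTGACAACCTGTGGT-3'

Replace U with T to get the coding DNA strand: ACCACAGGTTGTCAGACCGTGCCTCTTTCGACGCCTGTACGAATTAAGCGTAT. The template strand is its reverse complement (complement TGGTGTCCAACAGTCTGGCACGGAGAAAGCTGCGGACATGCTTAATTCGCATA, then reverse).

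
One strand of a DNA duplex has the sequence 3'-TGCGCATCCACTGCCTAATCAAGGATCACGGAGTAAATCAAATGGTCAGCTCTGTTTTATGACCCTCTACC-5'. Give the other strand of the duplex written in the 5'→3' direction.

5'-ACGCGTAGGTGACGGATTAGTTCCTAGTGCCTCATTTAGTTTACCAGTCGAGACAAAATACTGGGAGATGG-3'

The strand is given 3'→5', so its complement runs 5'→3' in the same left-to-right order: pair each base A↔T, G↔C.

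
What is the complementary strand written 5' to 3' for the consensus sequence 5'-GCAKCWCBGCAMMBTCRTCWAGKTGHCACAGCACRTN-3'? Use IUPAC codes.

Standard pairs A↔T, G↔C; ambiguity codes pair R↔Y, M↔K, W↔W, B↔V, H↔D, N↔N. Complement (CGTMGWGVCGTKKVAGYAGWTCMACDGTGTCGTGYAN), then reverse for 5'→3'.

5'-NAYGTGCTGTGDCAMCTWGAYGAVKKTGCVGWGMTGC-3'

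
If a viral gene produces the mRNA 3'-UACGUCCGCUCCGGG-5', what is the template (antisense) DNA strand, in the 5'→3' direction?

5′-ATGCAGGCGAGGCCC-3′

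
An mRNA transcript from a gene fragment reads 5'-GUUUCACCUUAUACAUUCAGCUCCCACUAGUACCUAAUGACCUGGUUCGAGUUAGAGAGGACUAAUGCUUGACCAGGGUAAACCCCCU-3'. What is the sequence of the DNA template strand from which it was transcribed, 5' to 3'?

5'-AGGGGGTTTACCCTGGTCAAGCATTAGTCCTCTCTAACTCGAACCAGGTCATTAGGTACTAGTGGGAGCTGAATGTATAAGGTGAAAC-3'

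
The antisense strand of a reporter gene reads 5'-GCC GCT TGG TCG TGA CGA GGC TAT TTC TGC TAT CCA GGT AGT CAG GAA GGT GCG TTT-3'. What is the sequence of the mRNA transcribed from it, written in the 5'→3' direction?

5'-AAACGCACCUUCCUGACUACCUGGAUAGCAGAAAUAGCCUCGUCACGACCAAGCGGC-3'

RNA polymerase reads the template 3'→5' and synthesizes mRNA 5'→3' by base-pairing (A→U, T→A, G↔C). The complement of the template is CGGCGAACCAGCACTGCTCCGATAAAGACGATAGGTCCATCAGTCCTTCCACGCAAA; antiparallel, so 5'→3' the coding strand is AAACGCACCTTCCTGACTACCTGGATAGCAGAAATAGCCTCGTCACGACCAAGCGGC. Replace T with U for the mRNA.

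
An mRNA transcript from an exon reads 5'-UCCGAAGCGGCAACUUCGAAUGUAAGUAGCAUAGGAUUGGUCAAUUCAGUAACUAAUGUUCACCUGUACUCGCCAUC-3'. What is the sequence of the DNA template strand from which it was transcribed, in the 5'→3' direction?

Replace U with T to get the coding DNA strand: TCCGAAGCGGCAACTTCGAATGTAAGTAGCATAGGATTGGTCAATTCAGTAACTAATGTTCACCTGTACTCGCCATC. The template strand is its reverse complement (complement AGGCTTCGCCGTTGAAGCTTACATTCATCGTATCCTAACCAGTTAAGTCATTGATTACAAGTGGACATGAGCGGTAG, then reverse).

5'-GATGGCGAGTACAGGTGAACATTAGTTACTGAATTGACCAATCCTATGCTACTTACATTCGAAGTTGCCGCTTCGGA-3'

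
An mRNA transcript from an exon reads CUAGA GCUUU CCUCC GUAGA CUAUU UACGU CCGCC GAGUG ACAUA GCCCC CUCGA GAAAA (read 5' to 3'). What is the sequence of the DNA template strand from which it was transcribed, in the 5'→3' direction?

Replace U with T to get the coding DNA strand: CTAGAGCTTTCCTCCGTAGACTATTTACGTCCGCCGAGTGACATAGCCCCCTCGAGAAAA. The template strand is its reverse complement (complement GATCTCGAAAGGAGGCATCTGATAAATGCAGGCGGCTCACTGTATCGGGGGAGCTCTTTT, then reverse).

5'-TTTTCTCGAGGGGGCTATGTCACTCGGCGGACGTAAATAGTCTACGGAGGAAAGCTCTAG-3'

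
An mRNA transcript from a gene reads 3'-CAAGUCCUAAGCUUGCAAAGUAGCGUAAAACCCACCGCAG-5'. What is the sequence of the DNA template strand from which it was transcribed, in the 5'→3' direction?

Written 5'→3' the mRNA is GACGCCACCCAAAAUGCGAUGAAACGUUCGAAUCCUGAAC, so the coding DNA strand is GACGCCACCCAAAATGCGATGAAACGTTCGAATCCTGAAC. The template is its reverse complement.

5′-GTTCAGGATTCGAACGTTTCATCGCATTTTGGGTGGCGTC-3′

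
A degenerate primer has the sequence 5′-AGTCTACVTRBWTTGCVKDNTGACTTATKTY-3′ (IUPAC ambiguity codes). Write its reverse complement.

Standard pairs A↔T, G↔C; ambiguity codes pair R↔Y, K↔M, W↔W, B↔V, D↔H, N↔N. Complement (TCAGATGBAYVWAACGBMHNACTGAATAMAR), then reverse for 5'→3'.

5'-RAMATAAGTCANHMBGCAAWVYABGTAGACT-3'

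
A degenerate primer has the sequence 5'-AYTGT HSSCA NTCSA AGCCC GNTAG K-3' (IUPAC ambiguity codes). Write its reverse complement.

Standard pairs A↔T, G↔C; ambiguity codes pair Y↔R, K↔M, S↔S, H↔D, N↔N. Complement (TRACADSSGTNAGSTTCGGGCNATCM), then reverse for 5'→3'.

5′-MCTANCGGGCTTSGANTGSSDACART-3′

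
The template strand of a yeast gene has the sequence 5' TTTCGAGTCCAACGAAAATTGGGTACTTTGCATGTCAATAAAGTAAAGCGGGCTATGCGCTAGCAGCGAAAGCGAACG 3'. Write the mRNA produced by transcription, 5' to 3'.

5′-CGUUCGCUUUCGCUGCUAGCGCAUAGCCCGCUUUACUUUAUUGACAUGCAAAGUACCCAAUUUUCGUUGGACUCGAAA-3′

The mRNA has the sequence of the coding strand (reverse complement of the template) with T→U. Reverse complement of TTTCGAGTCCAACGAAAATTGGGTACTTTGCATGTCAATAAAGTAAAGCGGGCTATGCGCTAGCAGCGAAAGCGAACG is CGTTCGCTTTCGCTGCTAGCGCATAGCCCGCTTTACTTTATTGACATGCAAAGTACCCAATTTTCGTTGGACTCGAAA; then T→U.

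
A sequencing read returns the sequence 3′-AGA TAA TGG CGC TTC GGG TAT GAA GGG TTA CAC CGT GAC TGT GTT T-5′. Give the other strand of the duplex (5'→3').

5'-TCTATTACCGCGAAGCCCATACTTCCCAATGTGGCACTGACACAAA-3'

The strand is given 3'→5', so its complement runs 5'→3' in the same left-to-right order: pair each base A↔T, G↔C.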